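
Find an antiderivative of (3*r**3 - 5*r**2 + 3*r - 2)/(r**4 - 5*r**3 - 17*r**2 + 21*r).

-2*log(r)/21 + 803*log(r - 7)/420 + log(r - 1)/24 + 137*log(r + 3)/120 + C

Factor the denominator: r*(r - 7)*(r - 1)*(r + 3).
Partial-fraction decomposition: 137/(120*(r + 3)) + 1/(24*(r - 1)) + 803/(420*(r - 7)) - 2/(21*r).
Integrate each term: A/(r−a) contributes A·log|r−a|.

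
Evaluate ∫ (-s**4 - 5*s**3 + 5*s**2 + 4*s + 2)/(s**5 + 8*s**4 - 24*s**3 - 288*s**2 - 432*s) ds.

-log(s)/216 - 1085*log(s - 6)/3456 + 19*log(s + 2)/128 - 239*log(s + 6)/288 - 29/(144*s + 864) + C

Factor the denominator: s*(s - 6)*(s + 2)*(s + 6)**2.
Partial-fraction decomposition: -239/(288*(s + 6)) + 29/(144*(s + 6)**2) + 19/(128*(s + 2)) - 1085/(3456*(s - 6)) - 1/(216*s).
Integrate each term; A/(s−a) gives A·log|s−a|; A/(s−a)² gives −A/(s−a).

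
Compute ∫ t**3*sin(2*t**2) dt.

-t**2*cos(2*t**2)/4 + sin(2*t**2)/8 + C

Let u = t², du = 2t dt; rewrite as (1/2)∫ u^1·sin(2u) du.
Now integrate by parts 1 time.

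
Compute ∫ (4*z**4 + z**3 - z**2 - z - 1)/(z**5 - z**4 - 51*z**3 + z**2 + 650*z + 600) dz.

Factor the denominator: (z - 6)*(z - 5)*(z + 1)*(z + 4)*(z + 5).
Partial-fraction decomposition: 107/(20*(z + 5)) - 947/(270*(z + 4)) + 1/(252*(z + 1)) - 1297/(270*(z - 5)) + 487/(70*(z - 6)).
Integrate each term: A/(z−a) contributes A·log|z−a|.

487*log(z - 6)/70 - 1297*log(z - 5)/270 + log(z + 1)/252 - 947*log(z + 4)/270 + 107*log(z + 5)/20 + C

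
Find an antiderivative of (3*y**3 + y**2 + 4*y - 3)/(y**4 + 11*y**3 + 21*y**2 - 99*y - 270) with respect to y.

Factor the denominator: (y - 3)*(y + 3)*(y + 5)*(y + 6).
Partial-fraction decomposition: 71/(3*(y + 6)) - 373/(16*(y + 5)) + 29/(12*(y + 3)) + 11/(48*(y - 3)).
Integrate each term: A/(y−a) contributes A·log|y−a|.

11*log(y - 3)/48 + 29*log(y + 3)/12 - 373*log(y + 5)/16 + 71*log(y + 6)/3 + C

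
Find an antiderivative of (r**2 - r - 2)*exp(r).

Use integration by parts with u = r**2 - r - 2, dv = exp(r) dr, so v = exp(r).
Apply parts 2 times (tabular method): alternate signs, differentiate u down to 0, integrate dv up.

(r**2 - 3*r + 1)*exp(r) + C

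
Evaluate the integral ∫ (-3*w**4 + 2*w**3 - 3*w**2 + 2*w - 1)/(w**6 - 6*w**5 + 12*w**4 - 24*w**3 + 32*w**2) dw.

Factor the denominator: w**2*(w - 4)*(w - 2)*(w**2 + 4).
Partial-fraction decomposition: (123*w + 2)/(320*(w**2 + 4)) + 41/(64*(w - 2)) - 681/(640*(w - 4)) + 5/(128*w) - 1/(32*w**2).
Integrate each term; A/(w−a) gives A·log|w−a|; the (Bw+D)/(w²+p²) term gives a log and an atan.

5*log(w)/128 - 681*log(w - 4)/640 + 41*log(w - 2)/64 + 123*log(w**2 + 4)/640 + atan(w/2)/320 + 1/(32*w) + C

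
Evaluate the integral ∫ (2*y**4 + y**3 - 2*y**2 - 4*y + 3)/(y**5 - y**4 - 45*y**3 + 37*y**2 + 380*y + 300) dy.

40597*log(y - 5)/35574 + log(y + 1)/30 - 27*log(y + 2)/196 + 2331*log(y + 6)/2420 - 218/(77*y - 385) + C

Factor the denominator: (y - 5)**2*(y + 1)*(y + 2)*(y + 6).
Partial-fraction decomposition: 2331/(2420*(y + 6)) - 27/(196*(y + 2)) + 1/(30*(y + 1)) + 40597/(35574*(y - 5)) + 218/(77*(y - 5)**2).
Integrate each term; A/(y−a) gives A·log|y−a|; A/(y−a)² gives −A/(y−a).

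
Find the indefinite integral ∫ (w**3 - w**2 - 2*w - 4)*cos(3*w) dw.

w**3*sin(3*w)/3 - w**2*sin(3*w)/3 + w**2*cos(3*w)/3 - 8*w*sin(3*w)/9 - 2*w*cos(3*w)/9 - 34*sin(3*w)/27 - 8*cos(3*w)/27 + C

Use integration by parts with u = w**3 - w**2 - 2*w - 4, dv = cos(3*w) dw, so v = sin(3*w)/3.
Apply parts 3 times (tabular method): alternate signs, differentiate u down to 0, integrate dv up.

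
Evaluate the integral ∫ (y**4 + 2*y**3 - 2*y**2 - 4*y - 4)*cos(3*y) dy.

Use integration by parts with u = y**4 + 2*y**3 - 2*y**2 - 4*y - 4, dv = cos(3*y) dy, so v = sin(3*y)/3.
Apply parts 4 times (tabular method): alternate signs, differentiate u down to 0, integrate dv up.

y**4*sin(3*y)/3 + 2*y**3*sin(3*y)/3 + 4*y**3*cos(3*y)/9 - 10*y**2*sin(3*y)/9 + 2*y**2*cos(3*y)/3 - 16*y*sin(3*y)/9 - 20*y*cos(3*y)/27 - 88*sin(3*y)/81 - 16*cos(3*y)/27 + C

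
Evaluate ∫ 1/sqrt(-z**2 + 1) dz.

Substitute z = sin(θ), so dz = cos(θ) dθ and the radical becomes sqrt(-z**2 + 1) = cos(θ) by the Pythagorean identity.
Integrate the resulting trig expression in θ, then back-substitute θ = asin(z), sin(θ) = z, cos(θ) = sqrt(-z**2 + 1) (absorbing any constant into C).

asin(z) + C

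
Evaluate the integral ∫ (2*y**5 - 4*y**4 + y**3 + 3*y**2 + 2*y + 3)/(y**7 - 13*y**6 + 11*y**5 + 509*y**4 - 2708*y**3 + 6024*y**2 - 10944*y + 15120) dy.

-375341*log(y - 6)/67600 + 1321*log(y - 5)/232 - 5*log(y - 3)/52 - 2895*log(y + 7)/71656 - 40191*log(y**2 + 4)/15984800 - 26669*atan(y/2)/3996200 - 3569/(520*y - 3120) + C

Factor the denominator: (y - 6)**2*(y - 5)*(y - 3)*(y + 7)*(y**2 + 4).
Partial-fraction decomposition: -(40191*y + 106676)/(7992400*(y**2 + 4)) - 2895/(71656*(y + 7)) - 5/(52*(y - 3)) + 1321/(232*(y - 5)) - 375341/(67600*(y - 6)) + 3569/(520*(y - 6)**2).
Integrate each term; A/(y−a) gives A·log|y−a|; the (By+D)/(y²+p²) term gives a log and an atan.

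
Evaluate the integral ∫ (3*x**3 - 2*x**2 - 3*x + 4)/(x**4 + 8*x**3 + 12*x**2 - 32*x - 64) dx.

7*log(x - 2)/72 + 11*log(x + 2)/8 + 55*log(x + 4)/36 + 52/(3*x + 12) + C

Factor the denominator: (x - 2)*(x + 2)*(x + 4)**2.
Partial-fraction decomposition: 55/(36*(x + 4)) - 52/(3*(x + 4)**2) + 11/(8*(x + 2)) + 7/(72*(x - 2)).
Integrate each term; A/(x−a) gives A·log|x−a|; A/(x−a)² gives −A/(x−a).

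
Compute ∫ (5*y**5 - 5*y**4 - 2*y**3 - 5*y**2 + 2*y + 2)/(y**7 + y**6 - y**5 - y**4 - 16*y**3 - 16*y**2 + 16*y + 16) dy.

25*log(y - 2)/144 + log(y - 1)/20 + 1439*log(y + 1)/900 - 41*log(y + 2)/16 + 37*log(y**2 + 4)/100 + 151*atan(y/2)/200 + 13/(30*y + 30) + C

Factor the denominator: (y - 2)*(y - 1)*(y + 1)**2*(y + 2)*(y**2 + 4).
Partial-fraction decomposition: (74*y + 151)/(100*(y**2 + 4)) - 41/(16*(y + 2)) + 1439/(900*(y + 1)) - 13/(30*(y + 1)**2) + 1/(20*(y - 1)) + 25/(144*(y - 2)).
Integrate each term; A/(y−a) gives A·log|y−a|; the (By+D)/(y²+p²) term gives a log and an atan.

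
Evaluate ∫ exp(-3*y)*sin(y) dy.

-3*exp(-3*y)*sin(y)/10 - exp(-3*y)*cos(y)/10 + C

Let I denote the integral. Integrate by parts with u = sin(y), dv = exp(-3*y) dy, so v = -exp(-3*y)/3: I = -exp(-3*y)*sin(y)/3 + (1/3)·∫ exp(-3*y)*cos(y) dy.
Apply parts again with u = cos(y), dv = exp(-3*y) dy: ∫ exp(-3*y)*cos(y) dy = -exp(-3*y)*cos(y)/3 − (1/3)·I. Substituting back brings back I: I = -exp(-3*y)*sin(y)/3 - exp(-3*y)*cos(y)/9 − (1/9)·I.
Solving for I: (1 + 1/9)·I equals the remaining terms, so I = (9/10)·(-exp(-3*y)*sin(y)/3 - exp(-3*y)*cos(y)/9).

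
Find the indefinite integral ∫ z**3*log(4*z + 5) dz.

z**4*log(4*z + 5)/4 - z**4/16 + 5*z**3/48 - 25*z**2/128 + 125*z/256 - 625*log(4*z + 5)/1024 + C

Use integration by parts with u = log(4*z + 5), dv = z**3 dz.
Then du = 4/(4*z + 5) dz and v = z**4/4.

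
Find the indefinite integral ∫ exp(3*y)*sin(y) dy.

Let I denote the integral. Integrate by parts with u = sin(y), dv = exp(3*y) dy, so v = exp(3*y)/3: I = exp(3*y)*sin(y)/3 − (1/3)·∫ exp(3*y)*cos(y) dy.
Apply parts again with u = cos(y), dv = exp(3*y) dy: ∫ exp(3*y)*cos(y) dy = exp(3*y)*cos(y)/3 + (1/3)·I. Substituting back brings back I: I = exp(3*y)*sin(y)/3 - exp(3*y)*cos(y)/9 − (1/9)·I.
Solving for I: (1 + 1/9)·I equals the remaining terms, so I = (9/10)·(exp(3*y)*sin(y)/3 - exp(3*y)*cos(y)/9).

3*exp(3*y)*sin(y)/10 - exp(3*y)*cos(y)/10 + C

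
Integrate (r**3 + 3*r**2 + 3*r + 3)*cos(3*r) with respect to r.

r**3*sin(3*r)/3 + r**2*sin(3*r) + r**2*cos(3*r)/3 + 7*r*sin(3*r)/9 + 2*r*cos(3*r)/3 + 7*sin(3*r)/9 + 7*cos(3*r)/27 + C

Use integration by parts with u = r**3 + 3*r**2 + 3*r + 3, dv = cos(3*r) dr, so v = sin(3*r)/3.
Apply parts 3 times (tabular method): alternate signs, differentiate u down to 0, integrate dv up.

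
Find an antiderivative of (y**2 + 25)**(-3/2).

Substitute y = 5·tan(θ), so dy = 5·sec(θ)^2 dθ and the radical becomes sqrt(y**2 + 25) = 5·sec(θ) by the Pythagorean identity.
Integrate the resulting trig expression in θ, then back-substitute tan(θ) = y/5, sec(θ) = sqrt(y**2 + 25)/5 (absorbing any constant into C).

y/(25*sqrt(y**2 + 25)) + C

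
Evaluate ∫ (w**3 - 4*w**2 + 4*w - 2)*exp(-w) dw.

(-w**3 + w**2 - 2*w)*exp(-w) + C

Use integration by parts with u = w**3 - 4*w**2 + 4*w - 2, dv = exp(-w) dw, so v = -exp(-w).
Apply parts 3 times (tabular method): alternate signs, differentiate u down to 0, integrate dv up.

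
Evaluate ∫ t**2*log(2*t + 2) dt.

Use integration by parts with u = log(2*t + 2), dv = t**2 dt.
Then du = 2/(2*t + 2) dt and v = t**3/3.

t**3*log(2*t + 2)/3 - t**3/9 + t**2/6 - t/3 + log(t + 1)/3 + C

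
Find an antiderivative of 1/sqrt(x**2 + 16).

Substitute x = 4·tan(θ), so dx = 4·sec(θ)^2 dθ and the radical becomes sqrt(x**2 + 16) = 4·sec(θ) by the Pythagorean identity.
Integrate the resulting trig expression in θ, then back-substitute tan(θ) = x/4, sec(θ) = sqrt(x**2 + 16)/4 (absorbing any constant into C).

log(x + sqrt(x**2 + 16)) + C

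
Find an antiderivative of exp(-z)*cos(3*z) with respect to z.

3*exp(-z)*sin(3*z)/10 - exp(-z)*cos(3*z)/10 + C

Let I denote the integral. Integrate by parts with u = cos(3*z), dv = exp(-z) dz, so v = -exp(-z): I = -exp(-z)*cos(3*z) − 3·∫ exp(-z)*sin(3*z) dz.
Apply parts again with u = sin(3*z), dv = exp(-z) dz: ∫ exp(-z)*sin(3*z) dz = -exp(-z)*sin(3*z) + 3·I. Substituting back brings back I: I = 3*exp(-z)*sin(3*z) - exp(-z)*cos(3*z) − 9·I.
Solving for I: (1 + 9)·I equals the remaining terms, so I = (1/10)·(3*exp(-z)*sin(3*z) - exp(-z)*cos(3*z)).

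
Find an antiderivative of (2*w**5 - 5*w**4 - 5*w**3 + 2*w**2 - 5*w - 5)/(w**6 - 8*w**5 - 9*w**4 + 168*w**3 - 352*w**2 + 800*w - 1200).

8029*log(w - 6)/1760 - 84*log(w - 5)/29 - 3*log(w - 2)/32 + 124*log(w + 5)/319 + 23*log(w**2 + 4)/1160 + 281*atan(w/2)/2320 + C

Factor the denominator: (w - 6)*(w - 5)*(w - 2)*(w + 5)*(w**2 + 4).
Partial-fraction decomposition: (46*w + 281)/(1160*(w**2 + 4)) + 124/(319*(w + 5)) - 3/(32*(w - 2)) - 84/(29*(w - 5)) + 8029/(1760*(w - 6)).
Integrate each term; A/(w−a) gives A·log|w−a|; the (Bw+D)/(w²+p²) term gives a log and an atan.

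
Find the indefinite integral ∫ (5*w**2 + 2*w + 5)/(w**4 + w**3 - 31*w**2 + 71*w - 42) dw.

14*log(w - 3)/5 - 29*log(w - 2)/9 + 3*log(w - 1)/4 - 59*log(w + 7)/180 + C

Factor the denominator: (w - 3)*(w - 2)*(w - 1)*(w + 7).
Partial-fraction decomposition: -59/(180*(w + 7)) + 3/(4*(w - 1)) - 29/(9*(w - 2)) + 14/(5*(w - 3)).
Integrate each term: A/(w−a) contributes A·log|w−a|.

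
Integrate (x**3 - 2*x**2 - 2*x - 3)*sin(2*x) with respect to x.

-x**3*cos(2*x)/2 + 3*x**2*sin(2*x)/4 + x**2*cos(2*x) - x*sin(2*x) + 7*x*cos(2*x)/4 - 7*sin(2*x)/8 + cos(2*x) + C

Use integration by parts with u = x**3 - 2*x**2 - 2*x - 3, dv = sin(2*x) dx, so v = -cos(2*x)/2.
Apply parts 3 times (tabular method): alternate signs, differentiate u down to 0, integrate dv up.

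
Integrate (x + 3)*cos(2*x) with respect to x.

Use integration by parts with u = x + 3, dv = cos(2*x) dx, so v = sin(2*x)/2.
Apply parts 1 times (tabular method): alternate signs, differentiate u down to 0, integrate dv up.

x*sin(2*x)/2 + 3*sin(2*x)/2 + cos(2*x)/4 + C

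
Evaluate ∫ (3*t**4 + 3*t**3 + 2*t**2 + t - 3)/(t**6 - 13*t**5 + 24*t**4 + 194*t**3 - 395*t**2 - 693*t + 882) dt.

Factor the denominator: (t - 7)**2*(t - 3)*(t - 1)*(t + 2)*(t + 3).
Partial-fraction decomposition: -29/(400*(t + 3)) + 1/(45*(t + 2)) - 1/(144*(t - 1)) + 57/(160*(t - 3)) - 2153/(7200*(t - 7)) + 463/(120*(t - 7)**2).
Integrate each term; A/(t−a) gives A·log|t−a|; A/(t−a)² gives −A/(t−a).

-2153*log(t - 7)/7200 + 57*log(t - 3)/160 - log(t - 1)/144 + log(t + 2)/45 - 29*log(t + 3)/400 - 463/(120*t - 840) + C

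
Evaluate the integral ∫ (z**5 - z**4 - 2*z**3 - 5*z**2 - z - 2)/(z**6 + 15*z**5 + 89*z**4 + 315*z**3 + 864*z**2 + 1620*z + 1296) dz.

-log(z + 2)/2 + 157*log(z + 3)/27 - 123*log(z + 4)/10 + 1102*log(z + 6)/135 - 4*log(z**2 + 9)/45 + 2*atan(z/3)/27 + C

Factor the denominator: (z + 2)*(z + 3)*(z + 4)*(z + 6)*(z**2 + 9).
Partial-fraction decomposition: -2*(4*z - 5)/(45*(z**2 + 9)) + 1102/(135*(z + 6)) - 123/(10*(z + 4)) + 157/(27*(z + 3)) - 1/(2*(z + 2)).
Integrate each term; A/(z−a) gives A·log|z−a|; the (Bz+D)/(z²+p²) term gives a log and an atan.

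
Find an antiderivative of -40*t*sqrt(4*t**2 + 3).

Let u = 4*t**2 + 3, so du = (8*t) dt.
Rewriting, the integral becomes -5·∫ √u du = -5·(2/3)u^(3/2).
Substituting back, u = 4*t**2 + 3.

-10*(4*t**2 + 3)**(3/2)/3 + C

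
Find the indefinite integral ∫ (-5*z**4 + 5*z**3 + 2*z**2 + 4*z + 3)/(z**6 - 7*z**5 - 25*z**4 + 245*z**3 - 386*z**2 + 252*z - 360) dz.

-1767*log(z - 6)/592 + 809*log(z - 5)/286 - 7*log(z - 2)/160 + 2503*log(z + 6)/13024 + log(z**2 + 1)/260 + 29*atan(z)/4810 + C

Factor the denominator: (z - 6)*(z - 5)*(z - 2)*(z + 6)*(z**2 + 1).
Partial-fraction decomposition: (37*z + 29)/(4810*(z**2 + 1)) + 2503/(13024*(z + 6)) - 7/(160*(z - 2)) + 809/(286*(z - 5)) - 1767/(592*(z - 6)).
Integrate each term; A/(z−a) gives A·log|z−a|; the (Bz+D)/(z²+p²) term gives a log and an atan.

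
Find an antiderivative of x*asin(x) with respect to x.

Use integration by parts with u = arcsin(x), dv = x dx.
Then du = 1/sqrt(-x**2 + 1) dx.

x**2*asin(x)/2 + x*sqrt(-x**2 + 1)/4 - asin(x)/4 + C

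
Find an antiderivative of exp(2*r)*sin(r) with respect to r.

Let I denote the integral. Integrate by parts with u = sin(r), dv = exp(2*r) dr, so v = exp(2*r)/2: I = exp(2*r)*sin(r)/2 − (1/2)·∫ exp(2*r)*cos(r) dr.
Apply parts again with u = cos(r), dv = exp(2*r) dr: ∫ exp(2*r)*cos(r) dr = exp(2*r)*cos(r)/2 + (1/2)·I. Substituting back brings back I: I = exp(2*r)*sin(r)/2 - exp(2*r)*cos(r)/4 − (1/4)·I.
Solving for I: (1 + 1/4)·I equals the remaining terms, so I = (4/5)·(exp(2*r)*sin(r)/2 - exp(2*r)*cos(r)/4).

2*exp(2*r)*sin(r)/5 - exp(2*r)*cos(r)/5 + C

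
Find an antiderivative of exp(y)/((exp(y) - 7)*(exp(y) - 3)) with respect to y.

log(exp(y) - 7)/4 - log(exp(y) - 3)/4 + C

Let u = e^y, du = e^y dy.
The integral becomes ∫ du/((u-7)(u-3)); decompose into partial fractions.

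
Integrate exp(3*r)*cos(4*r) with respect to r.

4*exp(3*r)*sin(4*r)/25 + 3*exp(3*r)*cos(4*r)/25 + C

Let I denote the integral. Integrate by parts with u = cos(4*r), dv = exp(3*r) dr, so v = exp(3*r)/3: I = exp(3*r)*cos(4*r)/3 + (4/3)·∫ exp(3*r)*sin(4*r) dr.
Apply parts again with u = sin(4*r), dv = exp(3*r) dr: ∫ exp(3*r)*sin(4*r) dr = exp(3*r)*sin(4*r)/3 − (4/3)·I. Substituting back brings back I: I = 4*exp(3*r)*sin(4*r)/9 + exp(3*r)*cos(4*r)/3 − (16/9)·I.
Solving for I: (1 + 16/9)·I equals the remaining terms, so I = (9/25)·(4*exp(3*r)*sin(4*r)/9 + exp(3*r)*cos(4*r)/3).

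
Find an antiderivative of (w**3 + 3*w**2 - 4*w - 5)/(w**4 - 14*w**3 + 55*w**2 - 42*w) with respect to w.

Factor the denominator: w*(w - 7)*(w - 6)*(w - 1).
Partial-fraction decomposition: -1/(6*(w - 1)) - 59/(6*(w - 6)) + 457/(42*(w - 7)) + 5/(42*w).
Integrate each term: A/(w−a) contributes A·log|w−a|.

5*log(w)/42 + 457*log(w - 7)/42 - 59*log(w - 6)/6 - log(w - 1)/6 + C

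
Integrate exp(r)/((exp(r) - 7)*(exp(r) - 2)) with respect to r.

log(exp(r) - 7)/5 - log(exp(r) - 2)/5 + C

Let u = e^r, du = e^r dr.
The integral becomes ∫ du/((u-7)(u-2)); decompose into partial fractions.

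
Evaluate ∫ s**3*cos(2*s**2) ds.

s**2*sin(2*s**2)/4 + cos(2*s**2)/8 + C

Let u = s², du = 2s ds; rewrite as (1/2)∫ u^1·cos(2u) du.
Now integrate by parts 1 time.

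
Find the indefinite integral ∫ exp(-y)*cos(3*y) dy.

3*exp(-y)*sin(3*y)/10 - exp(-y)*cos(3*y)/10 + C

Let I denote the integral. Integrate by parts with u = cos(3*y), dv = exp(-y) dy, so v = -exp(-y): I = -exp(-y)*cos(3*y) − 3·∫ exp(-y)*sin(3*y) dy.
Apply parts again with u = sin(3*y), dv = exp(-y) dy: ∫ exp(-y)*sin(3*y) dy = -exp(-y)*sin(3*y) + 3·I. Substituting back brings back I: I = 3*exp(-y)*sin(3*y) - exp(-y)*cos(3*y) − 9·I.
Solving for I: (1 + 9)·I equals the remaining terms, so I = (1/10)·(3*exp(-y)*sin(3*y) - exp(-y)*cos(3*y)).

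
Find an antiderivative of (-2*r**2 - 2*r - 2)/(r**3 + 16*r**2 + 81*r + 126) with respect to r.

Factor the denominator: (r + 3)*(r + 6)*(r + 7).
Partial-fraction decomposition: -43/(2*(r + 7)) + 62/(3*(r + 6)) - 7/(6*(r + 3)).
Integrate each term: A/(r−a) contributes A·log|r−a|.

-7*log(r + 3)/6 + 62*log(r + 6)/3 - 43*log(r + 7)/2 + C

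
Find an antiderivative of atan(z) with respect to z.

z*atan(z) - log(z**2 + 1)/2 + C

Use integration by parts with u = arctan(z), dv = dz.
Then du = 1/(z**2 + 1) dz.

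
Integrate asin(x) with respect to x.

x*asin(x) + sqrt(-x**2 + 1) + C

Use integration by parts with u = arcsin(x), dv = dx.
Then du = 1/sqrt(-x**2 + 1) dx.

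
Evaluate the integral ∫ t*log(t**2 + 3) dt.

Let u = t**2 + 3, so du = (2*t) dt.
The integral becomes (1/2)·∫ log(u) du; integrate by parts with u′=log(u), dv′=du.

t**2*log(t**2 + 3)/2 - t**2/2 + 3*log(t**2 + 3)/2 + C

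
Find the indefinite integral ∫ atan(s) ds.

Use integration by parts with u = arctan(s), dv = ds.
Then du = 1/(s**2 + 1) ds.

s*atan(s) - log(s**2 + 1)/2 + C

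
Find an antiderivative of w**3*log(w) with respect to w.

w**4*log(w)/4 - w**4/16 + C

Use integration by parts with u = log(w), dv = w**3 dw.
Then du = 1/w dw and v = w**4/4.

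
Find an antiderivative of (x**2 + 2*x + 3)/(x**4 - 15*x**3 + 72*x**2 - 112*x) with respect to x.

-3*log(x)/112 + 22*log(x - 7)/21 - 49*log(x - 4)/48 + 9/(4*x - 16) + C

Factor the denominator: x*(x - 7)*(x - 4)**2.
Partial-fraction decomposition: -49/(48*(x - 4)) - 9/(4*(x - 4)**2) + 22/(21*(x - 7)) - 3/(112*x).
Integrate each term; A/(x−a) gives A·log|x−a|; A/(x−a)² gives −A/(x−a).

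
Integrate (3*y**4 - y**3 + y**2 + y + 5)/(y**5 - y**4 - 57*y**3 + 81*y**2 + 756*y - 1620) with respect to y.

3719*log(y - 6)/1188 - 23519*log(y - 3)/15552 - 2025*log(y + 5)/704 + 4139*log(y + 6)/972 + 233/(216*y - 648) + C

Factor the denominator: (y - 6)*(y - 3)**2*(y + 5)*(y + 6).
Partial-fraction decomposition: 4139/(972*(y + 6)) - 2025/(704*(y + 5)) - 23519/(15552*(y - 3)) - 233/(216*(y - 3)**2) + 3719/(1188*(y - 6)).
Integrate each term; A/(y−a) gives A·log|y−a|; A/(y−a)² gives −A/(y−a).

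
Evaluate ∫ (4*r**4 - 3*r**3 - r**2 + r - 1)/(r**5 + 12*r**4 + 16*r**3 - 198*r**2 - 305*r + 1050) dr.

59*log(r - 3)/160 - 37*log(r - 2)/441 - 40239*log(r + 5)/1568 + 1322*log(r + 7)/45 - 711/(28*r + 140) + C

Factor the denominator: (r - 3)*(r - 2)*(r + 5)**2*(r + 7).
Partial-fraction decomposition: 1322/(45*(r + 7)) - 40239/(1568*(r + 5)) + 711/(28*(r + 5)**2) - 37/(441*(r - 2)) + 59/(160*(r - 3)).
Integrate each term; A/(r−a) gives A·log|r−a|; A/(r−a)² gives −A/(r−a).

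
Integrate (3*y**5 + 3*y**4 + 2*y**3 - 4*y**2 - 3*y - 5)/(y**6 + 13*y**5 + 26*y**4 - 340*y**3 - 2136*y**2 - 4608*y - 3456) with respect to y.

27481*log(y - 6)/86400 + 79*log(y + 2)/128 - 572*log(y + 3)/27 - 4591*log(y + 4)/400 + 20003*log(y + 6)/576 - 2489/(40*y + 160) + C

Factor the denominator: (y - 6)*(y + 2)*(y + 3)*(y + 4)**2*(y + 6).
Partial-fraction decomposition: 20003/(576*(y + 6)) - 4591/(400*(y + 4)) + 2489/(40*(y + 4)**2) - 572/(27*(y + 3)) + 79/(128*(y + 2)) + 27481/(86400*(y - 6)).
Integrate each term; A/(y−a) gives A·log|y−a|; A/(y−a)² gives −A/(y−a).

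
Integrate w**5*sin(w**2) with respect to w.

-w**4*cos(w**2)/2 + w**2*sin(w**2) + cos(w**2) + C

Let u = w², du = 2w dw; rewrite as (1/2)∫ u^2·sin(1u) du.
Now integrate by parts 2 times.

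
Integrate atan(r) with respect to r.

r*atan(r) - log(r**2 + 1)/2 + C

Use integration by parts with u = arctan(r), dv = dr.
Then du = 1/(r**2 + 1) dr.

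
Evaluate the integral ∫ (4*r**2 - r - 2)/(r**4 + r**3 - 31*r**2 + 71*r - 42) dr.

Factor the denominator: (r - 3)*(r - 2)*(r - 1)*(r + 7).
Partial-fraction decomposition: -67/(240*(r + 7)) + 1/(16*(r - 1)) - 4/(3*(r - 2)) + 31/(20*(r - 3)).
Integrate each term: A/(r−a) contributes A·log|r−a|.

31*log(r - 3)/20 - 4*log(r - 2)/3 + log(r - 1)/16 - 67*log(r + 7)/240 + C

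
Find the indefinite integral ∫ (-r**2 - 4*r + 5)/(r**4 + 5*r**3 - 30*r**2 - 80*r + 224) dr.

-27*log(r - 4)/176 + 7*log(r - 2)/108 + 5*log(r + 4)/144 + 16*log(r + 7)/297 + C

Factor the denominator: (r - 4)*(r - 2)*(r + 4)*(r + 7).
Partial-fraction decomposition: 16/(297*(r + 7)) + 5/(144*(r + 4)) + 7/(108*(r - 2)) - 27/(176*(r - 4)).
Integrate each term: A/(r−a) contributes A·log|r−a|.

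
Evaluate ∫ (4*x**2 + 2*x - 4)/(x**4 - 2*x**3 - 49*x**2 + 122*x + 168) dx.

Factor the denominator: (x - 6)*(x - 4)*(x + 1)*(x + 7).
Partial-fraction decomposition: -89/(429*(x + 7)) - 1/(105*(x + 1)) - 34/(55*(x - 4)) + 76/(91*(x - 6)).
Integrate each term: A/(x−a) contributes A·log|x−a|.

76*log(x - 6)/91 - 34*log(x - 4)/55 - log(x + 1)/105 - 89*log(x + 7)/429 + C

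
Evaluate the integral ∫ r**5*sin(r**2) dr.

-r**4*cos(r**2)/2 + r**2*sin(r**2) + cos(r**2) + C

Let u = r², du = 2r dr; rewrite as (1/2)∫ u^2·sin(1u) du.
Now integrate by parts 2 times.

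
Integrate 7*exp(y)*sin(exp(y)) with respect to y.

Let u = exp(y), so du = (exp(y)) dy.
Rewriting, the integral becomes 7·∫ sin(u) du = 7·-cos(u).
Substituting back, u = exp(y).

-7*cos(exp(y)) + C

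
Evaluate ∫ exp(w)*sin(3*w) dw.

exp(w)*sin(3*w)/10 - 3*exp(w)*cos(3*w)/10 + C

Let I denote the integral. Integrate by parts with u = sin(3*w), dv = exp(w) dw, so v = exp(w): I = exp(w)*sin(3*w) − 3·∫ exp(w)*cos(3*w) dw.
Apply parts again with u = cos(3*w), dv = exp(w) dw: ∫ exp(w)*cos(3*w) dw = exp(w)*cos(3*w) + 3·I. Substituting back brings back I: I = exp(w)*sin(3*w) - 3*exp(w)*cos(3*w) − 9·I.
Solving for I: (1 + 9)·I equals the remaining terms, so I = (1/10)·(exp(w)*sin(3*w) - 3*exp(w)*cos(3*w)).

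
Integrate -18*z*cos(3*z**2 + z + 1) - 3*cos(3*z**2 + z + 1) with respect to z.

Let u = 3*z**2 + z + 1, so du = (6*z + 1) dz.
Rewriting, the integral becomes -3·∫ cos(u) du = -3·sin(u).
Substituting back, u = 3*z**2 + z + 1.

-3*sin(3*z**2 + z + 1) + C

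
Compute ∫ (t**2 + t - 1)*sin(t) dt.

Use integration by parts with u = t**2 + t - 1, dv = sin(t) dt, so v = -cos(t).
Apply parts 2 times (tabular method): alternate signs, differentiate u down to 0, integrate dv up.

-t**2*cos(t) + 2*t*sin(t) - t*cos(t) + sin(t) + 3*cos(t) + C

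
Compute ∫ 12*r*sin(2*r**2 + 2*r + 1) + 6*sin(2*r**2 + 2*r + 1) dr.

Let u = 2*r**2 + 2*r + 1, so du = (4*r + 2) dr.
Rewriting, the integral becomes 3·∫ sin(u) du = 3·-cos(u).
Substituting back, u = 2*r**2 + 2*r + 1.

-3*cos(2*r**2 + 2*r + 1) + C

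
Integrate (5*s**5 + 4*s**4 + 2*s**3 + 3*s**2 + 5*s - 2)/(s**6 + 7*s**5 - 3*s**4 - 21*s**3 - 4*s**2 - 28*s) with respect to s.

log(s)/14 + 13*log(s - 2)/18 - 14*log(s + 2)/25 + 75007*log(s + 7)/15750 + log(s**2 + 1)/500 - 57*atan(s)/250 + C

Factor the denominator: s*(s - 2)*(s + 2)*(s + 7)*(s**2 + 1).
Partial-fraction decomposition: (s - 57)/(250*(s**2 + 1)) + 75007/(15750*(s + 7)) - 14/(25*(s + 2)) + 13/(18*(s - 2)) + 1/(14*s).
Integrate each term; A/(s−a) gives A·log|s−a|; the (Bs+D)/(s²+p²) term gives a log and an atan.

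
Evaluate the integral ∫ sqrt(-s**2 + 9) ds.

Substitute s = 3·sin(θ), so ds = 3·cos(θ) dθ and the radical becomes sqrt(-s**2 + 9) = 3·cos(θ) by the Pythagorean identity.
Integrate the resulting trig expression in θ, then back-substitute θ = asin(s/3), sin(θ) = s/3, cos(θ) = sqrt(-s**2 + 9)/3 (absorbing any constant into C).

s*sqrt(-s**2 + 9)/2 + 9*asin(s/3)/2 + C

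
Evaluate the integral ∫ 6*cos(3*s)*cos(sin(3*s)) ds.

2*sin(sin(3*s)) + C

Let u = sin(3*s), so du = (3*cos(3*s)) ds.
Rewriting, the integral becomes 2·∫ cos(u) du = 2·sin(u).
Substituting back, u = sin(3*s).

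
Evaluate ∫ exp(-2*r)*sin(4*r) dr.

Let I denote the integral. Integrate by parts with u = sin(4*r), dv = exp(-2*r) dr, so v = -exp(-2*r)/2: I = -exp(-2*r)*sin(4*r)/2 + 2·∫ exp(-2*r)*cos(4*r) dr.
Apply parts again with u = cos(4*r), dv = exp(-2*r) dr: ∫ exp(-2*r)*cos(4*r) dr = -exp(-2*r)*cos(4*r)/2 − 2·I. Substituting back brings back I: I = -exp(-2*r)*sin(4*r)/2 - exp(-2*r)*cos(4*r) − 4·I.
Solving for I: (1 + 4)·I equals the remaining terms, so I = (1/5)·(-exp(-2*r)*sin(4*r)/2 - exp(-2*r)*cos(4*r)).

-exp(-2*r)*sin(4*r)/10 - exp(-2*r)*cos(4*r)/5 + C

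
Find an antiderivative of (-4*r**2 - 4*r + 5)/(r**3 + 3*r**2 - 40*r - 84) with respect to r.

Factor the denominator: (r - 6)*(r + 2)*(r + 7).
Partial-fraction decomposition: -163/(65*(r + 7)) + 3/(40*(r + 2)) - 163/(104*(r - 6)).
Integrate each term: A/(r−a) contributes A·log|r−a|.

-163*log(r - 6)/104 + 3*log(r + 2)/40 - 163*log(r + 7)/65 + C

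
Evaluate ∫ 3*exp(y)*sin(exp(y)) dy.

Let u = exp(y), so du = (exp(y)) dy.
Rewriting, the integral becomes 3·∫ sin(u) du = 3·-cos(u).
Substituting back, u = exp(y).

-3*cos(exp(y)) + C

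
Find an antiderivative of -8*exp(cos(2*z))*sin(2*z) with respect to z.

4*exp(cos(2*z)) + C

Let u = cos(2*z), so du = (-2*sin(2*z)) dz.
Rewriting, the integral becomes 4·∫ e^u du = 4·e^u.
Substituting back, u = cos(2*z).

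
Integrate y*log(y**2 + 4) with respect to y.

Let u = y**2 + 4, so du = (2*y) dy.
The integral becomes (1/2)·∫ log(u) du; integrate by parts with u′=log(u), dv′=du.

y**2*log(y**2 + 4)/2 - y**2/2 + 2*log(y**2 + 4) + C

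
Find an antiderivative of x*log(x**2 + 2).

x**2*log(x**2 + 2)/2 - x**2/2 + log(x**2 + 2) + C

Let u = x**2 + 2, so du = (2*x) dx.
The integral becomes (1/2)·∫ log(u) du; integrate by parts with u′=log(u), dv′=du.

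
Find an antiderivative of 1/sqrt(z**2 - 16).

Substitute z = 4·sec(θ), so dz = 4·sec(θ)*tan(θ) dθ and the radical becomes sqrt(z**2 - 16) = 4·tan(θ) by the Pythagorean identity.
Integrate the resulting trig expression in θ, then back-substitute sec(θ) = z/4, tan(θ) = sqrt(z**2 - 16)/4 (absorbing any constant into C).

log(z + sqrt(z**2 - 16)) + C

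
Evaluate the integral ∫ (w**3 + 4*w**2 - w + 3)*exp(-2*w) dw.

Use integration by parts with u = w**3 + 4*w**2 - w + 3, dv = exp(-2*w) dw, so v = -exp(-2*w)/2.
Apply parts 3 times (tabular method): alternate signs, differentiate u down to 0, integrate dv up.

(-4*w**3 - 22*w**2 - 18*w - 21)*exp(-2*w)/8 + C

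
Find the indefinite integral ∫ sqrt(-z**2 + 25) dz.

Substitute z = 5·sin(θ), so dz = 5·cos(θ) dθ and the radical becomes sqrt(-z**2 + 25) = 5·cos(θ) by the Pythagorean identity.
Integrate the resulting trig expression in θ, then back-substitute θ = asin(z/5), sin(θ) = z/5, cos(θ) = sqrt(-z**2 + 25)/5 (absorbing any constant into C).

z*sqrt(-z**2 + 25)/2 + 25*asin(z/5)/2 + C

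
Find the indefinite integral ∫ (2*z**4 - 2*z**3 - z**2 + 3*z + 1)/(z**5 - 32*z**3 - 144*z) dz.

-log(z)/144 + 2143*log(z - 6)/2880 + 2971*log(z + 6)/2880 + 37*log(z**2 + 4)/320 - 11*atan(z/2)/80 + C

Factor the denominator: z*(z - 6)*(z + 6)*(z**2 + 4).
Partial-fraction decomposition: (37*z - 44)/(160*(z**2 + 4)) + 2971/(2880*(z + 6)) + 2143/(2880*(z - 6)) - 1/(144*z).
Integrate each term; A/(z−a) gives A·log|z−a|; the (Bz+D)/(z²+p²) term gives a log and an atan.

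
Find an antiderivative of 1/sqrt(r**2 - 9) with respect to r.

Substitute r = 3·sec(θ), so dr = 3·sec(θ)*tan(θ) dθ and the radical becomes sqrt(r**2 - 9) = 3·tan(θ) by the Pythagorean identity.
Integrate the resulting trig expression in θ, then back-substitute sec(θ) = r/3, tan(θ) = sqrt(r**2 - 9)/3 (absorbing any constant into C).

log(r + sqrt(r**2 - 9)) + C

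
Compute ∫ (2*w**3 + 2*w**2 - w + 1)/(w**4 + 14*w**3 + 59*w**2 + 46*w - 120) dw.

Factor the denominator: (w - 1)*(w + 4)*(w + 5)*(w + 6).
Partial-fraction decomposition: 353/(14*(w + 6)) - 97/(3*(w + 5)) + 91/(10*(w + 4)) + 2/(105*(w - 1)).
Integrate each term: A/(w−a) contributes A·log|w−a|.

2*log(w - 1)/105 + 91*log(w + 4)/10 - 97*log(w + 5)/3 + 353*log(w + 6)/14 + C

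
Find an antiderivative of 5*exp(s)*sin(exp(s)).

-5*cos(exp(s)) + C

Let u = exp(s), so du = (exp(s)) ds.
Rewriting, the integral becomes 5·∫ sin(u) du = 5·-cos(u).
Substituting back, u = exp(s).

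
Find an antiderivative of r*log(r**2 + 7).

r**2*log(r**2 + 7)/2 - r**2/2 + 7*log(r**2 + 7)/2 + C

Let u = r**2 + 7, so du = (2*r) dr.
The integral becomes (1/2)·∫ log(u) du; integrate by parts with u′=log(u), dv′=du.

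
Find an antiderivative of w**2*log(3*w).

Use integration by parts with u = log(3*w), dv = w**2 dw.
Then du = 1/w dw and v = w**3/3.

w**3*(log(w) + log(3))/3 - w**3/9 + C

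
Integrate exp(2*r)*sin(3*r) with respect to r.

2*exp(2*r)*sin(3*r)/13 - 3*exp(2*r)*cos(3*r)/13 + C

Let I denote the integral. Integrate by parts with u = sin(3*r), dv = exp(2*r) dr, so v = exp(2*r)/2: I = exp(2*r)*sin(3*r)/2 − (3/2)·∫ exp(2*r)*cos(3*r) dr.
Apply parts again with u = cos(3*r), dv = exp(2*r) dr: ∫ exp(2*r)*cos(3*r) dr = exp(2*r)*cos(3*r)/2 + (3/2)·I. Substituting back brings back I: I = exp(2*r)*sin(3*r)/2 - 3*exp(2*r)*cos(3*r)/4 − (9/4)·I.
Solving for I: (1 + 9/4)·I equals the remaining terms, so I = (4/13)·(exp(2*r)*sin(3*r)/2 - 3*exp(2*r)*cos(3*r)/4).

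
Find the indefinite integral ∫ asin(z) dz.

z*asin(z) + sqrt(-z**2 + 1) + C

Use integration by parts with u = arcsin(z), dv = dz.
Then du = 1/sqrt(-z**2 + 1) dz.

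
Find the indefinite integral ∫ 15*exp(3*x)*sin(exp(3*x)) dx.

-5*cos(exp(3*x)) + C

Let u = exp(3*x), so du = (3*exp(3*x)) dx.
Rewriting, the integral becomes 5·∫ sin(u) du = 5·-cos(u).
Substituting back, u = exp(3*x).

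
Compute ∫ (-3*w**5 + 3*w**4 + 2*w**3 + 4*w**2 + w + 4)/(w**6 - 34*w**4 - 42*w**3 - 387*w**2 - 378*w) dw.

-2*log(w)/189 - 42325*log(w - 7)/42224 + 11*log(w + 1)/400 - 13463*log(w + 6)/8775 - 18803*log(w**2 + 9)/78300 + 5473*atan(w/3)/19575 + C

Factor the denominator: w*(w - 7)*(w + 1)*(w + 6)*(w**2 + 9).
Partial-fraction decomposition: -(18803*w - 32838)/(39150*(w**2 + 9)) - 13463/(8775*(w + 6)) + 11/(400*(w + 1)) - 42325/(42224*(w - 7)) - 2/(189*w).
Integrate each term; A/(w−a) gives A·log|w−a|; the (Bw+D)/(w²+p²) term gives a log and an atan.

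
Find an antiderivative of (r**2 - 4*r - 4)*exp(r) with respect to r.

(r**2 - 6*r + 2)*exp(r) + C

Use integration by parts with u = r**2 - 4*r - 4, dv = exp(r) dr, so v = exp(r).
Apply parts 2 times (tabular method): alternate signs, differentiate u down to 0, integrate dv up.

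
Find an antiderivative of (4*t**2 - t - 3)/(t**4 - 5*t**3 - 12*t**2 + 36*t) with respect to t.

Factor the denominator: t*(t - 6)*(t - 2)*(t + 3).
Partial-fraction decomposition: -4/(15*(t + 3)) - 11/(40*(t - 2)) + 5/(8*(t - 6)) - 1/(12*t).
Integrate each term: A/(t−a) contributes A·log|t−a|.

-log(t)/12 + 5*log(t - 6)/8 - 11*log(t - 2)/40 - 4*log(t + 3)/15 + C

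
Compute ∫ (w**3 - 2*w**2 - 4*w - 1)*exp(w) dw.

Use integration by parts with u = w**3 - 2*w**2 - 4*w - 1, dv = exp(w) dw, so v = exp(w).
Apply parts 3 times (tabular method): alternate signs, differentiate u down to 0, integrate dv up.

(w**3 - 5*w**2 + 6*w - 7)*exp(w) + C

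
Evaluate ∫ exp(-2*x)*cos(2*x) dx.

exp(-2*x)*sin(2*x)/4 - exp(-2*x)*cos(2*x)/4 + C

Let I denote the integral. Integrate by parts with u = cos(2*x), dv = exp(-2*x) dx, so v = -exp(-2*x)/2: I = -exp(-2*x)*cos(2*x)/2 − ∫ exp(-2*x)*sin(2*x) dx.
Apply parts again with u = sin(2*x), dv = exp(-2*x) dx: ∫ exp(-2*x)*sin(2*x) dx = -exp(-2*x)*sin(2*x)/2 + I. Substituting back brings back I: I = exp(-2*x)*sin(2*x)/2 - exp(-2*x)*cos(2*x)/2 − I.
Solving for I: (1 + 1)·I equals the remaining terms, so I = (1/2)·(exp(-2*x)*sin(2*x)/2 - exp(-2*x)*cos(2*x)/2).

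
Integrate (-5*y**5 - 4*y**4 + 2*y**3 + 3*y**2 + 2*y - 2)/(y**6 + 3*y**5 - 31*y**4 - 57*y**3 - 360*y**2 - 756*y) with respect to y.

log(y)/378 - 21757*log(y - 6)/14040 + 43*log(y + 2)/520 - 36938*log(y + 7)/13195 - 18737*log(y**2 + 9)/50895 + 14717*atan(y/3)/50895 + C

Factor the denominator: y*(y - 6)*(y + 2)*(y + 7)*(y**2 + 9).
Partial-fraction decomposition: -(37474*y - 44151)/(50895*(y**2 + 9)) - 36938/(13195*(y + 7)) + 43/(520*(y + 2)) - 21757/(14040*(y - 6)) + 1/(378*y).
Integrate each term; A/(y−a) gives A·log|y−a|; the (By+D)/(y²+p²) term gives a log and an atan.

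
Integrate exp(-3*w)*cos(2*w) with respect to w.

2*exp(-3*w)*sin(2*w)/13 - 3*exp(-3*w)*cos(2*w)/13 + C

Let I denote the integral. Integrate by parts with u = cos(2*w), dv = exp(-3*w) dw, so v = -exp(-3*w)/3: I = -exp(-3*w)*cos(2*w)/3 − (2/3)·∫ exp(-3*w)*sin(2*w) dw.
Apply parts again with u = sin(2*w), dv = exp(-3*w) dw: ∫ exp(-3*w)*sin(2*w) dw = -exp(-3*w)*sin(2*w)/3 + (2/3)·I. Substituting back brings back I: I = 2*exp(-3*w)*sin(2*w)/9 - exp(-3*w)*cos(2*w)/3 − (4/9)·I.
Solving for I: (1 + 4/9)·I equals the remaining terms, so I = (9/13)·(2*exp(-3*w)*sin(2*w)/9 - exp(-3*w)*cos(2*w)/3).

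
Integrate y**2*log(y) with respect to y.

y**3*log(y)/3 - y**3/9 + C

Use integration by parts with u = log(y), dv = y**2 dy.
Then du = 1/y dy and v = y**3/3.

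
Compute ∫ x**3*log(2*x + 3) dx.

Use integration by parts with u = log(2*x + 3), dv = x**3 dx.
Then du = 2/(2*x + 3) dx and v = x**4/4.

x**4*log(2*x + 3)/4 - x**4/16 + x**3/8 - 9*x**2/32 + 27*x/32 - 81*log(2*x + 3)/64 + C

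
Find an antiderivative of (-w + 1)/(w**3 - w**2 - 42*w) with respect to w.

Factor the denominator: w*(w - 7)*(w + 6).
Partial-fraction decomposition: 7/(78*(w + 6)) - 6/(91*(w - 7)) - 1/(42*w).
Integrate each term: A/(w−a) contributes A·log|w−a|.

-log(w)/42 - 6*log(w - 7)/91 + 7*log(w + 6)/78 + C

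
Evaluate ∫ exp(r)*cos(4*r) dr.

Let I denote the integral. Integrate by parts with u = cos(4*r), dv = exp(r) dr, so v = exp(r): I = exp(r)*cos(4*r) + 4·∫ exp(r)*sin(4*r) dr.
Apply parts again with u = sin(4*r), dv = exp(r) dr: ∫ exp(r)*sin(4*r) dr = exp(r)*sin(4*r) − 4·I. Substituting back brings back I: I = 4*exp(r)*sin(4*r) + exp(r)*cos(4*r) − 16·I.
Solving for I: (1 + 16)·I equals the remaining terms, so I = (1/17)·(4*exp(r)*sin(4*r) + exp(r)*cos(4*r)).

4*exp(r)*sin(4*r)/17 + exp(r)*cos(4*r)/17 + C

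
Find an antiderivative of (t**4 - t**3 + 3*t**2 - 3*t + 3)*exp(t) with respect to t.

(t**4 - 5*t**3 + 18*t**2 - 39*t + 42)*exp(t) + C

Use integration by parts with u = t**4 - t**3 + 3*t**2 - 3*t + 3, dv = exp(t) dt, so v = exp(t).
Apply parts 4 times (tabular method): alternate signs, differentiate u down to 0, integrate dv up.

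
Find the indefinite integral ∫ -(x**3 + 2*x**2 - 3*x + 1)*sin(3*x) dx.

Use integration by parts with u = x**3 + 2*x**2 - 3*x + 1, dv = -sin(3*x) dx, so v = cos(3*x)/3.
Apply parts 3 times (tabular method): alternate signs, differentiate u down to 0, integrate dv up.

x**3*cos(3*x)/3 - x**2*sin(3*x)/3 + 2*x**2*cos(3*x)/3 - 4*x*sin(3*x)/9 - 11*x*cos(3*x)/9 + 11*sin(3*x)/27 + 5*cos(3*x)/27 + C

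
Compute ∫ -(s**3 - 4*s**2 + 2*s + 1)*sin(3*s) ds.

Use integration by parts with u = s**3 - 4*s**2 + 2*s + 1, dv = -sin(3*s) ds, so v = cos(3*s)/3.
Apply parts 3 times (tabular method): alternate signs, differentiate u down to 0, integrate dv up.

s**3*cos(3*s)/3 - s**2*sin(3*s)/3 - 4*s**2*cos(3*s)/3 + 8*s*sin(3*s)/9 + 4*s*cos(3*s)/9 - 4*sin(3*s)/27 + 17*cos(3*s)/27 + C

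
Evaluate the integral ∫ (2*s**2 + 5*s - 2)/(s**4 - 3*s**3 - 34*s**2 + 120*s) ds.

Factor the denominator: s*(s - 5)*(s - 4)*(s + 6).
Partial-fraction decomposition: -2/(33*(s + 6)) - 5/(4*(s - 4)) + 73/(55*(s - 5)) - 1/(60*s).
Integrate each term: A/(s−a) contributes A·log|s−a|.

-log(s)/60 + 73*log(s - 5)/55 - 5*log(s - 4)/4 - 2*log(s + 6)/33 + C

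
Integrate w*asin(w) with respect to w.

Use integration by parts with u = arcsin(w), dv = w dw.
Then du = 1/sqrt(-w**2 + 1) dw.

w**2*asin(w)/2 + w*sqrt(-w**2 + 1)/4 - asin(w)/4 + C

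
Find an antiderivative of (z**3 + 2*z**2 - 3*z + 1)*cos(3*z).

Use integration by parts with u = z**3 + 2*z**2 - 3*z + 1, dv = cos(3*z) dz, so v = sin(3*z)/3.
Apply parts 3 times (tabular method): alternate signs, differentiate u down to 0, integrate dv up.

z**3*sin(3*z)/3 + 2*z**2*sin(3*z)/3 + z**2*cos(3*z)/3 - 11*z*sin(3*z)/9 + 4*z*cos(3*z)/9 + 5*sin(3*z)/27 - 11*cos(3*z)/27 + C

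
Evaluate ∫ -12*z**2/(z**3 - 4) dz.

-4*log(z**3 - 4) + C

Let u = z**3 - 4, so du = (3*z**2) dz.
Rewriting, the integral becomes -4·∫ 1/u du = -4·log(u).
Substituting back, u = z**3 - 4.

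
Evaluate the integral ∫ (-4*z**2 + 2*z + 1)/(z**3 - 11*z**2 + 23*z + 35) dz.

-181*log(z - 7)/16 + 89*log(z - 5)/12 - 5*log(z + 1)/48 + C

Factor the denominator: (z - 7)*(z - 5)*(z + 1).
Partial-fraction decomposition: -5/(48*(z + 1)) + 89/(12*(z - 5)) - 181/(16*(z - 7)).
Integrate each term: A/(z−a) contributes A·log|z−a|.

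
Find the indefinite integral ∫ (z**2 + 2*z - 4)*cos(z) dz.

z**2*sin(z) + 2*z*sin(z) + 2*z*cos(z) - 6*sin(z) + 2*cos(z) + C

Use integration by parts with u = z**2 + 2*z - 4, dv = cos(z) dz, so v = sin(z).
Apply parts 2 times (tabular method): alternate signs, differentiate u down to 0, integrate dv up.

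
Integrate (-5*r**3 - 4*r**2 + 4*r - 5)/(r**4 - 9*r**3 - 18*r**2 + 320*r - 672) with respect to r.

Factor the denominator: (r - 7)*(r - 4)**2*(r + 6).
Partial-fraction decomposition: -907/(1300*(r + 6)) + 10651/(900*(r - 4)) + 373/(30*(r - 4)**2) - 1888/(117*(r - 7)).
Integrate each term; A/(r−a) gives A·log|r−a|; A/(r−a)² gives −A/(r−a).

-1888*log(r - 7)/117 + 10651*log(r - 4)/900 - 907*log(r + 6)/1300 - 373/(30*r - 120) + C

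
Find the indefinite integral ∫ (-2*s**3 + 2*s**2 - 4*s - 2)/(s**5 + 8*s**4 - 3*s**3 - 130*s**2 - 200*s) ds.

Factor the denominator: s*(s - 4)*(s + 2)*(s + 5)**2.
Partial-fraction decomposition: -464/(2025*(s + 5)) - 106/(45*(s + 5)**2) + 5/(18*(s + 2)) - 19/(324*(s - 4)) + 1/(100*s).
Integrate each term; A/(s−a) gives A·log|s−a|; A/(s−a)² gives −A/(s−a).

log(s)/100 - 19*log(s - 4)/324 + 5*log(s + 2)/18 - 464*log(s + 5)/2025 + 106/(45*s + 225) + C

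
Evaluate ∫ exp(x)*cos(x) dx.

Let I denote the integral. Integrate by parts with u = cos(x), dv = exp(x) dx, so v = exp(x): I = exp(x)*cos(x) + ∫ exp(x)*sin(x) dx.
Apply parts again with u = sin(x), dv = exp(x) dx: ∫ exp(x)*sin(x) dx = exp(x)*sin(x) − I. Substituting back brings back I: I = exp(x)*sin(x) + exp(x)*cos(x) − I.
Solving for I: (1 + 1)·I equals the remaining terms, so I = (1/2)·(exp(x)*sin(x) + exp(x)*cos(x)).

exp(x)*sin(x)/2 + exp(x)*cos(x)/2 + C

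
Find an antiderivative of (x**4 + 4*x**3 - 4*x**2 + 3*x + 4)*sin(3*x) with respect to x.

Use integration by parts with u = x**4 + 4*x**3 - 4*x**2 + 3*x + 4, dv = sin(3*x) dx, so v = -cos(3*x)/3.
Apply parts 4 times (tabular method): alternate signs, differentiate u down to 0, integrate dv up.

-x**4*cos(3*x)/3 + 4*x**3*sin(3*x)/9 - 4*x**3*cos(3*x)/3 + 4*x**2*sin(3*x)/3 + 16*x**2*cos(3*x)/9 - 32*x*sin(3*x)/27 - x*cos(3*x)/9 + sin(3*x)/27 - 140*cos(3*x)/81 + C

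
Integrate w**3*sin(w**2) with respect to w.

Let u = w², du = 2w dw; rewrite as (1/2)∫ u^1·sin(1u) du.
Now integrate by parts 1 time.

-w**2*cos(w**2)/2 + sin(w**2)/2 + C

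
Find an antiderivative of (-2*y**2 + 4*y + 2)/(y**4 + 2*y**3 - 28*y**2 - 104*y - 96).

-23*log(y - 6)/320 - 69*log(y + 2)/64 + 23*log(y + 4)/20 - 7/(8*y + 16) + C

Factor the denominator: (y - 6)*(y + 2)**2*(y + 4).
Partial-fraction decomposition: 23/(20*(y + 4)) - 69/(64*(y + 2)) + 7/(8*(y + 2)**2) - 23/(320*(y - 6)).
Integrate each term; A/(y−a) gives A·log|y−a|; A/(y−a)² gives −A/(y−a).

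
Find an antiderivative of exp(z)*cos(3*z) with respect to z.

Let I denote the integral. Integrate by parts with u = cos(3*z), dv = exp(z) dz, so v = exp(z): I = exp(z)*cos(3*z) + 3·∫ exp(z)*sin(3*z) dz.
Apply parts again with u = sin(3*z), dv = exp(z) dz: ∫ exp(z)*sin(3*z) dz = exp(z)*sin(3*z) − 3·I. Substituting back brings back I: I = 3*exp(z)*sin(3*z) + exp(z)*cos(3*z) − 9·I.
Solving for I: (1 + 9)·I equals the remaining terms, so I = (1/10)·(3*exp(z)*sin(3*z) + exp(z)*cos(3*z)).

3*exp(z)*sin(3*z)/10 + exp(z)*cos(3*z)/10 + C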